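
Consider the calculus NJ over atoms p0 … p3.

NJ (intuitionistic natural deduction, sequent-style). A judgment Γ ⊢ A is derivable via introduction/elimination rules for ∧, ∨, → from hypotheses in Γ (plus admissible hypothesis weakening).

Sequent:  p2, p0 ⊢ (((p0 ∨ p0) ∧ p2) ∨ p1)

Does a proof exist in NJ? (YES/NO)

Proof tree:
[∨I₁] p2, p0 ⊢ (((p0 ∨ p0) ∧ p2) ∨ p1)
  [∧I] p2, p0 ⊢ ((p0 ∨ p0) ∧ p2)
    [∨I₁] p0 ⊢ (p0 ∨ p0)
      [Ax] p0 ⊢ p0
    [Ax] p2 ⊢ p2

Result: YES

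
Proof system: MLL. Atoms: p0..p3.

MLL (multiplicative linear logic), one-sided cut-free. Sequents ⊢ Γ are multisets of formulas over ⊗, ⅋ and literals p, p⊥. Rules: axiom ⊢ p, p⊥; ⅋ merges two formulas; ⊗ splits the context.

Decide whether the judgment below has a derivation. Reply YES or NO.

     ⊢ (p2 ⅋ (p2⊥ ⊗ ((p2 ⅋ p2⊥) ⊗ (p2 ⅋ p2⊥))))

Proof tree:
[⅋]  ⊢ (p2 ⅋ (p2⊥ ⊗ ((p2 ⅋ p2⊥) ⊗ (p2 ⅋ p2⊥))))
  [⊗]  ⊢ p2, (p2⊥ ⊗ ((p2 ⅋ p2⊥) ⊗ (p2 ⅋ p2⊥)))
    [Ax]  ⊢ p2, p2⊥
    [⊗]  ⊢ ((p2 ⅋ p2⊥) ⊗ (p2 ⅋ p2⊥))
      [⅋]  ⊢ (p2 ⅋ p2⊥)
        [Ax]  ⊢ p2, p2⊥
      [⅋]  ⊢ (p2 ⅋ p2⊥)
        [Ax]  ⊢ p2, p2⊥

Result: YES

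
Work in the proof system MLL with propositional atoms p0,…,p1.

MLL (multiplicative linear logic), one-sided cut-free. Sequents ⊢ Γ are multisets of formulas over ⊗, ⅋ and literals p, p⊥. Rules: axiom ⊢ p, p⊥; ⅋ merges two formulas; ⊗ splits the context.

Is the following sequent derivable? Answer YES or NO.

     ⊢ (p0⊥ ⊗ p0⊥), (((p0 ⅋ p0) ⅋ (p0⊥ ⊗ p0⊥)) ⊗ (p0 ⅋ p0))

Proof tree:
[⊗]  ⊢ (p0⊥ ⊗ p0⊥), (((p0 ⅋ p0) ⅋ (p0⊥ ⊗ p0⊥)) ⊗ (p0 ⅋ p0))
  [⅋]  ⊢ ((p0 ⅋ p0) ⅋ (p0⊥ ⊗ p0⊥))
    [⅋]  ⊢ (p0⊥ ⊗ p0⊥), (p0 ⅋ p0)
      [⊗]  ⊢ p0, p0, (p0⊥ ⊗ p0⊥)
        [Ax]  ⊢ p0, p0⊥
        [Ax]  ⊢ p0, p0⊥
  [⅋]  ⊢ (p0⊥ ⊗ p0⊥), (p0 ⅋ p0)
    [⊗]  ⊢ p0, p0, (p0⊥ ⊗ p0⊥)
      [Ax]  ⊢ p0, p0⊥
      [Ax]  ⊢ p0, p0⊥

Result: YES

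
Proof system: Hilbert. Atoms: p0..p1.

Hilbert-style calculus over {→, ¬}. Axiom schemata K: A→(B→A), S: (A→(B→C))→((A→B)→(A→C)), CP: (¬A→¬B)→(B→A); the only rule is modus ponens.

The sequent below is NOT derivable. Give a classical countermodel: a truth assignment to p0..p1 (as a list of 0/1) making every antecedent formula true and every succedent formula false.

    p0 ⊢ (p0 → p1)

Search for a countermodel by truth-table:
  v=00: Γ:[p0=F] Δ:[(p0 → p1)=T] refutes=False
  v=01: Γ:[p0=F] Δ:[(p0 → p1)=T] refutes=False
  v=10: Γ:[p0=T] Δ:[(p0 → p1)=F] refutes=True  ← countermodel

Result: [1, 0]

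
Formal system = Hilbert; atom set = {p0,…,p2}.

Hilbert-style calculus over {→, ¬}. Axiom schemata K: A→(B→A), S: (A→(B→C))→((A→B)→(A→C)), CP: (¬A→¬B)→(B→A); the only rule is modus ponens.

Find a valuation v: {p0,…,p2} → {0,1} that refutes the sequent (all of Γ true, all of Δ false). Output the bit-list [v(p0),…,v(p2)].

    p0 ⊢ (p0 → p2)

Truth-table refutation:
  v=000: Γ:[p0=F] Δ:[(p0 → p2)=T] refutes=False
  v=001: Γ:[p0=F] Δ:[(p0 → p2)=T] refutes=False
  v=010: Γ:[p0=F] Δ:[(p0 → p2)=T] refutes=False
  v=011: Γ:[p0=F] Δ:[(p0 → p2)=T] refutes=False
  v=100: Γ:[p0=T] Δ:[(p0 → p2)=F] refutes=True  ← countermodel

Result: [1, 0, 0]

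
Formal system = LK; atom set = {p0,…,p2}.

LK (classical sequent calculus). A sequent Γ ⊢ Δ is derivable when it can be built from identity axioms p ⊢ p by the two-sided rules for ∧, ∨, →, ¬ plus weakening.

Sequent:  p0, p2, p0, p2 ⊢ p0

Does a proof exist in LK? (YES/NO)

Proof tree:
[WL] p0, p2, p0, p2 ⊢ p0
  [WL] p0, p2, p0 ⊢ p0
    [WL] p0, p2 ⊢ p0
      [Ax] p0 ⊢ p0

Result: YES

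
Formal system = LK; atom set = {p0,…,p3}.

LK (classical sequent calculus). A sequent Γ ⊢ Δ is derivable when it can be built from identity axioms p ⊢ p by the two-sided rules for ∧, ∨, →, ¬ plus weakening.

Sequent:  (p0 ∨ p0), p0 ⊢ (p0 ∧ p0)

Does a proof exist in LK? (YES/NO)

Derivation (root first):
[∧R] (p0 ∨ p0), p0 ⊢ (p0 ∧ p0)
  [∨L] (p0 ∨ p0) ⊢ p0
    [Ax] p0 ⊢ p0
    [Ax] p0 ⊢ p0
  [Ax] p0 ⊢ p0

Result: YES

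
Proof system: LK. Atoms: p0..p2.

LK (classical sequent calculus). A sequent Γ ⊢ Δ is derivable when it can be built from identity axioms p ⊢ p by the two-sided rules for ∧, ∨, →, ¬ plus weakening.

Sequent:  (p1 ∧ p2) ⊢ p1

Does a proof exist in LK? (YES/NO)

Derivation (root first):
[∧L] (p1 ∧ p2) ⊢ p1
  [WL] p1, p2 ⊢ p1
    [Ax] p1 ⊢ p1

Result: YES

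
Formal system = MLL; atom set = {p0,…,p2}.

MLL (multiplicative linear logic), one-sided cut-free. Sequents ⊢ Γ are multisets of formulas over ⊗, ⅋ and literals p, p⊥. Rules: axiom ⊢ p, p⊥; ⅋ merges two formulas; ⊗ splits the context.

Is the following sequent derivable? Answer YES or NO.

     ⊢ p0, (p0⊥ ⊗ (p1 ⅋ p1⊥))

Derivation trace:
[⊗]  ⊢ p0, (p0⊥ ⊗ (p1 ⅋ p1⊥))
  [Ax]  ⊢ p0, p0⊥
  [⅋]  ⊢ (p1 ⅋ p1⊥)
    [Ax]  ⊢ p1, p1⊥

Result: YES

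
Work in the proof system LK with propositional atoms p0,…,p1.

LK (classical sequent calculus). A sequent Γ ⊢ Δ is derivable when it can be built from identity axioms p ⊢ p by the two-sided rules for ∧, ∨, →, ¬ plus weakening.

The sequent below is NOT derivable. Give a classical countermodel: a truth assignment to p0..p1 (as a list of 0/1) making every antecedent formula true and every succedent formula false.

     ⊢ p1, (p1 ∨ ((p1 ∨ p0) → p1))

Truth-table refutation:
  v=00: Γ:[] Δ:[p1=F, (p1 ∨ ((p1 ∨ p0) → p1))=T] refutes=False
  v=01: Γ:[] Δ:[p1=T, (p1 ∨ ((p1 ∨ p0) → p1))=T] refutes=False
  v=10: Γ:[] Δ:[p1=F, (p1 ∨ ((p1 ∨ p0) → p1))=F] refutes=True  ← countermodel

Result: [1, 0]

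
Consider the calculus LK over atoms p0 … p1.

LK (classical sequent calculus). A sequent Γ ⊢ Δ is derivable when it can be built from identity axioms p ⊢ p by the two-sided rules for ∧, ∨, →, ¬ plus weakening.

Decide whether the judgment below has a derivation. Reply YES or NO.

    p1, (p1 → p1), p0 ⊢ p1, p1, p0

Derivation (root first):
[WR] p1, (p1 → p1), p0 ⊢ p1, p1, p0
  [WR] p1, (p1 → p1), p0 ⊢ p1, p1
    [WL] p1, (p1 → p1), p0 ⊢ p1
      [→L] p1, (p1 → p1) ⊢ p1
        [Ax] p1 ⊢ p1
        [Ax] p1 ⊢ p1

Result: YES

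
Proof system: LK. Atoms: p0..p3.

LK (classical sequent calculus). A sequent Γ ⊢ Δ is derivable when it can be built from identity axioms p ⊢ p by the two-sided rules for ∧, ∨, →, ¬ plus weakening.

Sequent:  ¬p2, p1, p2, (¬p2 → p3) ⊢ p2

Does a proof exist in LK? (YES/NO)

Derivation (root first):
[→L] ¬p2, p1, p2, (¬p2 → p3) ⊢ p2
  [¬R] p1, ¬p2 ⊢ ¬p2
    [¬L] p2, p1, ¬p2 ⊢ 
      [WL] p2, p1 ⊢ p2
        [Ax] p2 ⊢ p2
  [WL] p2, p1, p3 ⊢ p2
    [WL] p2, p1 ⊢ p2
      [Ax] p2 ⊢ p2

Result: YES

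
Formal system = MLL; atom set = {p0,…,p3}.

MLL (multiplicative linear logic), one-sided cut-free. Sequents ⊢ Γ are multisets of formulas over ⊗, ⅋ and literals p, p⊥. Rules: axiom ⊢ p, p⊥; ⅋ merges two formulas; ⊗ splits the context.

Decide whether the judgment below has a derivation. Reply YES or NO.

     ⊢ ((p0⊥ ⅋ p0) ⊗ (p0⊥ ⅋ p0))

Derivation trace:
[⊗]  ⊢ ((p0⊥ ⅋ p0) ⊗ (p0⊥ ⅋ p0))
  [⅋]  ⊢ (p0⊥ ⅋ p0)
    [Ax]  ⊢ p0, p0⊥
  [⅋]  ⊢ (p0⊥ ⅋ p0)
    [Ax]  ⊢ p0, p0⊥

Result: YES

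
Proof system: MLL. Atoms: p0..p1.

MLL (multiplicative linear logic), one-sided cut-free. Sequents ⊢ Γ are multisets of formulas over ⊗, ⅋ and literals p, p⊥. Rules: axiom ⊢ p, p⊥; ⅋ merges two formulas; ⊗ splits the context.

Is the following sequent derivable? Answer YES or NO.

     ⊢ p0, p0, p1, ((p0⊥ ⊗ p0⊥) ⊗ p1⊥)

Derivation trace:
[⊗]  ⊢ p0, p0, p1, ((p0⊥ ⊗ p0⊥) ⊗ p1⊥)
  [⊗]  ⊢ p0, p0, (p0⊥ ⊗ p0⊥)
    [Ax]  ⊢ p0, p0⊥
    [Ax]  ⊢ p0, p0⊥
  [Ax]  ⊢ p1, p1⊥

Result: YES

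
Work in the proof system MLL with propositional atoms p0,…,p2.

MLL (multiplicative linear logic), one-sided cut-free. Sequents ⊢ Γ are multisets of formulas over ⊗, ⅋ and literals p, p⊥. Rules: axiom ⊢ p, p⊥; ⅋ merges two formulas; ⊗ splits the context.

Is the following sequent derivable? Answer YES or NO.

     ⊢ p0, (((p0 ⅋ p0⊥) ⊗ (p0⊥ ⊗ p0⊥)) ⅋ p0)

Derivation (root first):
[⅋]  ⊢ p0, (((p0 ⅋ p0⊥) ⊗ (p0⊥ ⊗ p0⊥)) ⅋ p0)
  [⊗]  ⊢ p0, p0, ((p0 ⅋ p0⊥) ⊗ (p0⊥ ⊗ p0⊥))
    [⅋]  ⊢ (p0 ⅋ p0⊥)
      [Ax]  ⊢ p0, p0⊥
    [⊗]  ⊢ p0, p0, (p0⊥ ⊗ p0⊥)
      [Ax]  ⊢ p0, p0⊥
      [Ax]  ⊢ p0, p0⊥

Result: YES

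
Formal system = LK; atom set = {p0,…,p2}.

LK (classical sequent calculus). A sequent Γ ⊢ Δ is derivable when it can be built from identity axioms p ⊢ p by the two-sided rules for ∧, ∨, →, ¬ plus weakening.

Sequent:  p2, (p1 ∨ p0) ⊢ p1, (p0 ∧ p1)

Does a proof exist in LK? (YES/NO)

Truth-table refutation:
  v=000: Γ:[p2=F, (p1 ∨ p0)=F] Δ:[p1=F, (p0 ∧ p1)=F] refutes=False
  v=001: Γ:[p2=T, (p1 ∨ p0)=F] Δ:[p1=F, (p0 ∧ p1)=F] refutes=False
  v=010: Γ:[p2=F, (p1 ∨ p0)=T] Δ:[p1=T, (p0 ∧ p1)=F] refutes=False
  v=011: Γ:[p2=T, (p1 ∨ p0)=T] Δ:[p1=T, (p0 ∧ p1)=F] refutes=False
  v=100: Γ:[p2=F, (p1 ∨ p0)=T] Δ:[p1=F, (p0 ∧ p1)=F] refutes=False
  v=101: Γ:[p2=T, (p1 ∨ p0)=T] Δ:[p1=F, (p0 ∧ p1)=F] refutes=True  ← countermodel

Result: NO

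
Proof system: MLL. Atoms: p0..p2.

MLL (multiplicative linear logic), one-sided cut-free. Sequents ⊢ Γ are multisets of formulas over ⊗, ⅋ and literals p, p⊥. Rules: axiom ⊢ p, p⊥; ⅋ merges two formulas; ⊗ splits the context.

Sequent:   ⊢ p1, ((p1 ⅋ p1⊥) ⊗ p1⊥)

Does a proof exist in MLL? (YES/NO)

Derivation trace:
[⊗]  ⊢ p1, ((p1 ⅋ p1⊥) ⊗ p1⊥)
  [⅋]  ⊢ (p1 ⅋ p1⊥)
    [Ax]  ⊢ p1, p1⊥
  [Ax]  ⊢ p1, p1⊥

Result: YES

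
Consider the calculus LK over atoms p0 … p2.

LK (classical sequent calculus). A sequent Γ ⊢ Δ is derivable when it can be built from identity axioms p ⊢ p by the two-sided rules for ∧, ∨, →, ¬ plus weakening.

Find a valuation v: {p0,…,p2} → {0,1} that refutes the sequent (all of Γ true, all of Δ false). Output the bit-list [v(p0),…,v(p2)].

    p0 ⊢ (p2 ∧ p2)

Enumerate valuations to refute Γ ⊢ Δ:
  v=000: Γ:[p0=F] Δ:[(p2 ∧ p2)=F] refutes=False
  v=001: Γ:[p0=F] Δ:[(p2 ∧ p2)=T] refutes=False
  v=010: Γ:[p0=F] Δ:[(p2 ∧ p2)=F] refutes=False
  v=011: Γ:[p0=F] Δ:[(p2 ∧ p2)=T] refutes=False
  v=100: Γ:[p0=T] Δ:[(p2 ∧ p2)=F] refutes=True  ← countermodel

Result: [1, 0, 0]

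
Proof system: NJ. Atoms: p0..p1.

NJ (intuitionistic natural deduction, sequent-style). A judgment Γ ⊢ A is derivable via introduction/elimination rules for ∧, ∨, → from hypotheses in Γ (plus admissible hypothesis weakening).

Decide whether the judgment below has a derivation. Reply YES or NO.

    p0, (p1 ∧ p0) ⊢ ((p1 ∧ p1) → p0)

Proof tree:
[Wk] p0, (p1 ∧ p0) ⊢ ((p1 ∧ p1) → p0)
  [→I] p0 ⊢ ((p1 ∧ p1) → p0)
    [Wk] p0, (p1 ∧ p1) ⊢ p0
      [Ax] p0 ⊢ p0

Result: YES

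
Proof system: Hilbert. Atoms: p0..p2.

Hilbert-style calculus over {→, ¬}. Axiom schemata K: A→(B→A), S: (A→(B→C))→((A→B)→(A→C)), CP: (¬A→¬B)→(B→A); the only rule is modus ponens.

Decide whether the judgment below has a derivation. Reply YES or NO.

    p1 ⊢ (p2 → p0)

Search for a countermodel by truth-table:
  v=000: Γ:[p1=F] Δ:[(p2 → p0)=T] refutes=False
  v=001: Γ:[p1=F] Δ:[(p2 → p0)=F] refutes=False
  v=010: Γ:[p1=T] Δ:[(p2 → p0)=T] refutes=False
  v=011: Γ:[p1=T] Δ:[(p2 → p0)=F] refutes=True  ← countermodel

Result: NO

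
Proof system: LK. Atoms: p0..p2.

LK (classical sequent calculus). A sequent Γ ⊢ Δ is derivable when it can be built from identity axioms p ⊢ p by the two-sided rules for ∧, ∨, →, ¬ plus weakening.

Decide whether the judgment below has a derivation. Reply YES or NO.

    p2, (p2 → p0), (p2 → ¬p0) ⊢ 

Derivation (root first):
[→L] p2, (p2 → p0), (p2 → ¬p0) ⊢ 
  [Ax] p2 ⊢ p2
  [¬L] p2, (p2 → p0), ¬p0 ⊢ 
    [→L] p2, (p2 → p0) ⊢ p0
      [Ax] p2 ⊢ p2
      [Ax] p0 ⊢ p0

Result: YES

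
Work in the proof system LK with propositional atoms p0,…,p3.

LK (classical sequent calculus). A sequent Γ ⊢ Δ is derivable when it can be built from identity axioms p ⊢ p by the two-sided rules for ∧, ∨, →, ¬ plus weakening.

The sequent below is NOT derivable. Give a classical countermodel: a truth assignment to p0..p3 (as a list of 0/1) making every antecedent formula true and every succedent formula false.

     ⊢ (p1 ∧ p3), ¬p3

Truth-table refutation:
  v=0000: Γ:[] Δ:[(p1 ∧ p3)=F, ¬p3=T] refutes=False
  v=0001: Γ:[] Δ:[(p1 ∧ p3)=F, ¬p3=F] refutes=True  ← countermodel

Result: [0, 0, 0, 1]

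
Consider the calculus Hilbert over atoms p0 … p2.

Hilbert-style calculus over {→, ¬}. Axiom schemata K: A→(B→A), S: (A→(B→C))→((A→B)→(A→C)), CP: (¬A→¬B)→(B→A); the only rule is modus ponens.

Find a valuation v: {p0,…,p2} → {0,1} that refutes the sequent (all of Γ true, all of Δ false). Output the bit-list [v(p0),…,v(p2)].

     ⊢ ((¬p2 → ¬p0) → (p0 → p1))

Truth-table refutation:
  v=000: Γ:[] Δ:[((¬p2 → ¬p0) → (p0 → p1))=T] refutes=False
  v=001: Γ:[] Δ:[((¬p2 → ¬p0) → (p0 → p1))=T] refutes=False
  v=010: Γ:[] Δ:[((¬p2 → ¬p0) → (p0 → p1))=T] refutes=False
  v=011: Γ:[] Δ:[((¬p2 → ¬p0) → (p0 → p1))=T] refutes=False
  v=100: Γ:[] Δ:[((¬p2 → ¬p0) → (p0 → p1))=T] refutes=False
  v=101: Γ:[] Δ:[((¬p2 → ¬p0) → (p0 → p1))=F] refutes=True  ← countermodel

Result: [1, 0, 1]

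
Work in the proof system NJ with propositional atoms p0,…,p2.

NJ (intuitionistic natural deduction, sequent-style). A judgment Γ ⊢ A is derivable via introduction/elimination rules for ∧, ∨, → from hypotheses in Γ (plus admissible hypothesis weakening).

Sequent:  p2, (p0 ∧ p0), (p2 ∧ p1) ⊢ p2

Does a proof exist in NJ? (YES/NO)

Derivation trace:
[Wk] p2, (p0 ∧ p0), (p2 ∧ p1) ⊢ p2
  [Wk] p2, (p0 ∧ p0) ⊢ p2
    [Ax] p2 ⊢ p2

Result: YES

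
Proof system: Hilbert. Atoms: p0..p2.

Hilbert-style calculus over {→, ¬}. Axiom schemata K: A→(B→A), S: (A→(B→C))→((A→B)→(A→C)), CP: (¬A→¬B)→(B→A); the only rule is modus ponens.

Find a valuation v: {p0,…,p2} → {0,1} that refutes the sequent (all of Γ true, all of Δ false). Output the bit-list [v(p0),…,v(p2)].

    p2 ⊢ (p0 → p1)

Enumerate valuations to refute Γ ⊢ Δ:
  v=000: Γ:[p2=F] Δ:[(p0 → p1)=T] refutes=False
  v=001: Γ:[p2=T] Δ:[(p0 → p1)=T] refutes=False
  v=010: Γ:[p2=F] Δ:[(p0 → p1)=T] refutes=False
  v=011: Γ:[p2=T] Δ:[(p0 → p1)=T] refutes=False
  v=100: Γ:[p2=F] Δ:[(p0 → p1)=F] refutes=False
  v=101: Γ:[p2=T] Δ:[(p0 → p1)=F] refutes=True  ← countermodel

Result: [1, 0, 1]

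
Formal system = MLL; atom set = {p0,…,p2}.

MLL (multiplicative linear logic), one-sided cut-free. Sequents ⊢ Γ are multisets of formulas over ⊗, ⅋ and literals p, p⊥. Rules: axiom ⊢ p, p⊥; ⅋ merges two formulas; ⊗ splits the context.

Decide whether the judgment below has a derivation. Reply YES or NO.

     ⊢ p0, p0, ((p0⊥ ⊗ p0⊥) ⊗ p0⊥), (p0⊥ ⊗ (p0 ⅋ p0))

Derivation trace:
[⊗]  ⊢ p0, p0, ((p0⊥ ⊗ p0⊥) ⊗ p0⊥), (p0⊥ ⊗ (p0 ⅋ p0))
  [Ax]  ⊢ p0, p0⊥
  [⅋]  ⊢ p0, ((p0⊥ ⊗ p0⊥) ⊗ p0⊥), (p0 ⅋ p0)
    [⊗]  ⊢ p0, p0, p0, ((p0⊥ ⊗ p0⊥) ⊗ p0⊥)
      [⊗]  ⊢ p0, p0, (p0⊥ ⊗ p0⊥)
        [Ax]  ⊢ p0, p0⊥
        [Ax]  ⊢ p0, p0⊥
      [Ax]  ⊢ p0, p0⊥

Result: YES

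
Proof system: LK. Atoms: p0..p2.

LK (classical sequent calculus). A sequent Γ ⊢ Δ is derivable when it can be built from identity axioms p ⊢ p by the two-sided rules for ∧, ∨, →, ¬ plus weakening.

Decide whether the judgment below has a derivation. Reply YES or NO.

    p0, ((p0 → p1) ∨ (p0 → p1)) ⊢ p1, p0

Derivation trace:
[WR] p0, ((p0 → p1) ∨ (p0 → p1)) ⊢ p1, p0
  [∨L] p0, ((p0 → p1) ∨ (p0 → p1)) ⊢ p1
    [→L] p0, (p0 → p1) ⊢ p1
      [Ax] p0 ⊢ p0
      [Ax] p1 ⊢ p1
    [→L] p0, (p0 → p1) ⊢ p1
      [Ax] p0 ⊢ p0
      [Ax] p1 ⊢ p1

Result: YES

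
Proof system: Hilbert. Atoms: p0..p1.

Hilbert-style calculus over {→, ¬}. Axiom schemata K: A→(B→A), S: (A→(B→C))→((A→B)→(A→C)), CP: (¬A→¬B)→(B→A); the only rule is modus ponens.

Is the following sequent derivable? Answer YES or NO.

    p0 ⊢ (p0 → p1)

Truth-table refutation:
  v=00: Γ:[p0=F] Δ:[(p0 → p1)=T] refutes=False
  v=01: Γ:[p0=F] Δ:[(p0 → p1)=T] refutes=False
  v=10: Γ:[p0=T] Δ:[(p0 → p1)=F] refutes=True  ← countermodel

Result: NO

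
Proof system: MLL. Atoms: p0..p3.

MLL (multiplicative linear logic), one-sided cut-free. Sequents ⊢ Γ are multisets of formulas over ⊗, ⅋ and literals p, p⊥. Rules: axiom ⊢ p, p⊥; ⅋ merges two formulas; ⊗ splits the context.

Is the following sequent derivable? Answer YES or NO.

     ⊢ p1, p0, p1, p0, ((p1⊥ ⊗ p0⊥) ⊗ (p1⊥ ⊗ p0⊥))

Derivation trace:
[⊗]  ⊢ p1, p0, p1, p0, ((p1⊥ ⊗ p0⊥) ⊗ (p1⊥ ⊗ p0⊥))
  [⊗]  ⊢ p1, p0, (p1⊥ ⊗ p0⊥)
    [Ax]  ⊢ p1, p1⊥
    [Ax]  ⊢ p0, p0⊥
  [⊗]  ⊢ p1, p0, (p1⊥ ⊗ p0⊥)
    [Ax]  ⊢ p1, p1⊥
    [Ax]  ⊢ p0, p0⊥

Result: YES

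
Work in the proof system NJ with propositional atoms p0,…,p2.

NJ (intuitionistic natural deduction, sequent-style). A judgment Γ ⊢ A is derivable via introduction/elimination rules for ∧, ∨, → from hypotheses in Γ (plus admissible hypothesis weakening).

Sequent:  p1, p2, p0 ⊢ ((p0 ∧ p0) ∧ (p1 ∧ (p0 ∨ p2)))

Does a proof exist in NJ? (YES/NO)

Derivation trace:
[∧I] p1, p2, p0 ⊢ ((p0 ∧ p0) ∧ (p1 ∧ (p0 ∨ p2)))
  [∧I] p0 ⊢ (p0 ∧ p0)
    [Ax] p0 ⊢ p0
    [Ax] p0 ⊢ p0
  [∧I] p1, p2 ⊢ (p1 ∧ (p0 ∨ p2))
    [Ax] p1 ⊢ p1
    [∨I₂] p2 ⊢ (p0 ∨ p2)
      [Ax] p2 ⊢ p2

Result: YES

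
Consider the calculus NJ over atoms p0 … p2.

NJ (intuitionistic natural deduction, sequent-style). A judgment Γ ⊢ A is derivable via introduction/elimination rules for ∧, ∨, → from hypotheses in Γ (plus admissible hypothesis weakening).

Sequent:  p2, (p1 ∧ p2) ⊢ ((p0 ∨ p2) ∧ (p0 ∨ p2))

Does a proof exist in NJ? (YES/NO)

Proof tree:
[∧I] p2, (p1 ∧ p2) ⊢ ((p0 ∨ p2) ∧ (p0 ∨ p2))
  [Wk] p2, (p1 ∧ p2) ⊢ (p0 ∨ p2)
    [∨I₂] p2 ⊢ (p0 ∨ p2)
      [Ax] p2 ⊢ p2
  [Wk] p2, (p1 ∧ p2) ⊢ (p0 ∨ p2)
    [∨I₂] p2 ⊢ (p0 ∨ p2)
      [Ax] p2 ⊢ p2

Result: YES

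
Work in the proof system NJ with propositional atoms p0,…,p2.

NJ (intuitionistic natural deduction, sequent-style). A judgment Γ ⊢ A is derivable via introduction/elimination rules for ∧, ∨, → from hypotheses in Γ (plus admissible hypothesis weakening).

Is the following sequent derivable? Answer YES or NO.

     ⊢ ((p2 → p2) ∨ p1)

Derivation trace:
[∨I₁]  ⊢ ((p2 → p2) ∨ p1)
  [→I]  ⊢ (p2 → p2)
    [Ax] p2 ⊢ p2

Result: YES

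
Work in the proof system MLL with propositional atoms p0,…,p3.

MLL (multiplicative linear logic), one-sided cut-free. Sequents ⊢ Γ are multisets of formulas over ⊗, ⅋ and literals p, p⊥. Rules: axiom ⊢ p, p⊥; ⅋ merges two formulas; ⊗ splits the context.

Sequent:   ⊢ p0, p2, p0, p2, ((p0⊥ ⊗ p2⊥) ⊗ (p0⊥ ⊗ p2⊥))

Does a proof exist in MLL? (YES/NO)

Proof tree:
[⊗]  ⊢ p0, p2, p0, p2, ((p0⊥ ⊗ p2⊥) ⊗ (p0⊥ ⊗ p2⊥))
  [⊗]  ⊢ p0, p2, (p0⊥ ⊗ p2⊥)
    [Ax]  ⊢ p0, p0⊥
    [Ax]  ⊢ p2, p2⊥
  [⊗]  ⊢ p0, p2, (p0⊥ ⊗ p2⊥)
    [Ax]  ⊢ p0, p0⊥
    [Ax]  ⊢ p2, p2⊥

Result: YES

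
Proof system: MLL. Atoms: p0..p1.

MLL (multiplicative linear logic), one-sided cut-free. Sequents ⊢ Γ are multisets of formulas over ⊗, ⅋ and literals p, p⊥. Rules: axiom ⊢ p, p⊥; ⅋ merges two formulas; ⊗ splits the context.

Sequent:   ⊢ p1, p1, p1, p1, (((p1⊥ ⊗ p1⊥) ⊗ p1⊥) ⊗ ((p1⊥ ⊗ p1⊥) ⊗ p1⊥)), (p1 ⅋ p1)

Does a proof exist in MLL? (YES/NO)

Proof tree:
[⅋]  ⊢ p1, p1, p1, p1, (((p1⊥ ⊗ p1⊥) ⊗ p1⊥) ⊗ ((p1⊥ ⊗ p1⊥) ⊗ p1⊥)), (p1 ⅋ p1)
  [⊗]  ⊢ p1, p1, p1, p1, p1, p1, (((p1⊥ ⊗ p1⊥) ⊗ p1⊥) ⊗ ((p1⊥ ⊗ p1⊥) ⊗ p1⊥))
    [⊗]  ⊢ p1, p1, p1, ((p1⊥ ⊗ p1⊥) ⊗ p1⊥)
      [⊗]  ⊢ p1, p1, (p1⊥ ⊗ p1⊥)
        [Ax]  ⊢ p1, p1⊥
        [Ax]  ⊢ p1, p1⊥
      [Ax]  ⊢ p1, p1⊥
    [⊗]  ⊢ p1, p1, p1, ((p1⊥ ⊗ p1⊥) ⊗ p1⊥)
      [⊗]  ⊢ p1, p1, (p1⊥ ⊗ p1⊥)
        [Ax]  ⊢ p1, p1⊥
        [Ax]  ⊢ p1, p1⊥
      [Ax]  ⊢ p1, p1⊥

Result: YES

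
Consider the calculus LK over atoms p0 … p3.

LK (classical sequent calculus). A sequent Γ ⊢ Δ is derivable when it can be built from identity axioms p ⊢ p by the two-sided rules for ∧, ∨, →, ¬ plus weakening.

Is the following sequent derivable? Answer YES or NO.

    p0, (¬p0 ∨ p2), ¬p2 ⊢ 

Proof tree:
[¬L] p0, (¬p0 ∨ p2), ¬p2 ⊢ 
  [∨L] p0, (¬p0 ∨ p2) ⊢ p2
    [¬L] p0, ¬p0 ⊢ 
      [Ax] p0 ⊢ p0
    [Ax] p2 ⊢ p2

Result: YES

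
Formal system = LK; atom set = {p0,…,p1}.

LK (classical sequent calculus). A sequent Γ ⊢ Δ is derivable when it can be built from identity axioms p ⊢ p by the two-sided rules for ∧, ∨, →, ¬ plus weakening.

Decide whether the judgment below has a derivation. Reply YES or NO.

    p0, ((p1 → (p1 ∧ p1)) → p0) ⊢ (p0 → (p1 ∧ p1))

Search for a countermodel by truth-table:
  v=00: Γ:[p0=F, ((p1 → (p1 ∧ p1)) → p0)=F] Δ:[(p0 → (p1 ∧ p1))=T] refutes=False
  v=01: Γ:[p0=F, ((p1 → (p1 ∧ p1)) → p0)=F] Δ:[(p0 → (p1 ∧ p1))=T] refutes=False
  v=10: Γ:[p0=T, ((p1 → (p1 ∧ p1)) → p0)=T] Δ:[(p0 → (p1 ∧ p1))=F] refutes=True  ← countermodel

Result: NO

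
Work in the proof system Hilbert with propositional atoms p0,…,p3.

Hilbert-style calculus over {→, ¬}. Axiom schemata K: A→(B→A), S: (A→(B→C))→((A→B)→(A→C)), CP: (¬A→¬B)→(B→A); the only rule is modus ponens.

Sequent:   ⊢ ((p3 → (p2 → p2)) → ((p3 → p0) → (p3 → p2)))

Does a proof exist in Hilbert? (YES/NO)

Enumerate valuations to refute Γ ⊢ Δ:
  v=0000: Γ:[] Δ:[((p3 → (p2 → p2)) → ((p3 → p0) → (p3 → p2)))=T] refutes=False
  v=0001: Γ:[] Δ:[((p3 → (p2 → p2)) → ((p3 → p0) → (p3 → p2)))=T] refutes=False
  v=0010: Γ:[] Δ:[((p3 → (p2 → p2)) → ((p3 → p0) → (p3 → p2)))=T] refutes=False
  v=0011: Γ:[] Δ:[((p3 → (p2 → p2)) → ((p3 → p0) → (p3 → p2)))=T] refutes=False
  v=0100: Γ:[] Δ:[((p3 → (p2 → p2)) → ((p3 → p0) → (p3 → p2)))=T] refutes=False
  v=0101: Γ:[] Δ:[((p3 → (p2 → p2)) → ((p3 → p0) → (p3 → p2)))=T] refutes=False
  v=0110: Γ:[] Δ:[((p3 → (p2 → p2)) → ((p3 → p0) → (p3 → p2)))=T] refutes=False
  v=0111: Γ:[] Δ:[((p3 → (p2 → p2)) → ((p3 → p0) → (p3 → p2)))=T] refutes=False
  v=1000: Γ:[] Δ:[((p3 → (p2 → p2)) → ((p3 → p0) → (p3 → p2)))=T] refutes=False
  v=1001: Γ:[] Δ:[((p3 → (p2 → p2)) → ((p3 → p0) → (p3 → p2)))=F] refutes=True  ← countermodel

Result: NO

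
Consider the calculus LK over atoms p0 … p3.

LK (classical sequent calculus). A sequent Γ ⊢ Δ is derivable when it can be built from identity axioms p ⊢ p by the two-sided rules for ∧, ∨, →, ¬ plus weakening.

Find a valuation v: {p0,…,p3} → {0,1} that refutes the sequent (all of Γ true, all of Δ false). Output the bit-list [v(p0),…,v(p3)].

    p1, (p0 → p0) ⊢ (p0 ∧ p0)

Search for a countermodel by truth-table:
  v=0000: Γ:[p1=F, (p0 → p0)=T] Δ:[(p0 ∧ p0)=F] refutes=False
  v=0001: Γ:[p1=F, (p0 → p0)=T] Δ:[(p0 ∧ p0)=F] refutes=False
  v=0010: Γ:[p1=F, (p0 → p0)=T] Δ:[(p0 ∧ p0)=F] refutes=False
  v=0011: Γ:[p1=F, (p0 → p0)=T] Δ:[(p0 ∧ p0)=F] refutes=False
  v=0100: Γ:[p1=T, (p0 → p0)=T] Δ:[(p0 ∧ p0)=F] refutes=True  ← countermodel

Result: [0, 1, 0, 0]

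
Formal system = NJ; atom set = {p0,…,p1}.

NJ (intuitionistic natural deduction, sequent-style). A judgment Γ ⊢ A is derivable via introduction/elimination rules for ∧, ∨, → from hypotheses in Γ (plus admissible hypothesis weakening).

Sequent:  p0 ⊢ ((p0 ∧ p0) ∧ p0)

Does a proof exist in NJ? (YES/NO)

Proof tree:
[∧I] p0 ⊢ ((p0 ∧ p0) ∧ p0)
  [∧I] p0 ⊢ (p0 ∧ p0)
    [Ax] p0 ⊢ p0
    [Ax] p0 ⊢ p0
  [Ax] p0 ⊢ p0

Result: YES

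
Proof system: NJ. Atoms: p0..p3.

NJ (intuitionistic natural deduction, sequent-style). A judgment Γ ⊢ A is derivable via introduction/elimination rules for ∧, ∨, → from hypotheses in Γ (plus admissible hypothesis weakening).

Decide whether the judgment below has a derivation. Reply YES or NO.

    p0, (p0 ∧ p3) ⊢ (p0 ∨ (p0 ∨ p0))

Proof tree:
[∨I₂] p0, (p0 ∧ p3) ⊢ (p0 ∨ (p0 ∨ p0))
  [Wk] p0, (p0 ∧ p3) ⊢ (p0 ∨ p0)
    [∨I₁] p0 ⊢ (p0 ∨ p0)
      [Ax] p0 ⊢ p0

Result: YES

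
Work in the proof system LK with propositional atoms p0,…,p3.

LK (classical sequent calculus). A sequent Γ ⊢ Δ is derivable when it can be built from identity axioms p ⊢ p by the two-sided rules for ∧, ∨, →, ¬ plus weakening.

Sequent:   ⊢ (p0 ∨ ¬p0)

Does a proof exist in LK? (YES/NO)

Proof tree:
[∨R]  ⊢ (p0 ∨ ¬p0)
  [¬R]  ⊢ p0, ¬p0
    [Ax] p0 ⊢ p0

Result: YES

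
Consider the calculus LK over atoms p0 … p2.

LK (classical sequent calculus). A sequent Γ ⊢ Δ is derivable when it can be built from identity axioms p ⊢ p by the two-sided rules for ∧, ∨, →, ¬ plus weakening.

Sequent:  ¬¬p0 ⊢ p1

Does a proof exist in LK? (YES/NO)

Enumerate valuations to refute Γ ⊢ Δ:
  v=000: Γ:[¬¬p0=F] Δ:[p1=F] refutes=False
  v=001: Γ:[¬¬p0=F] Δ:[p1=F] refutes=False
  v=010: Γ:[¬¬p0=F] Δ:[p1=T] refutes=False
  v=011: Γ:[¬¬p0=F] Δ:[p1=T] refutes=False
  v=100: Γ:[¬¬p0=T] Δ:[p1=F] refutes=True  ← countermodel

Result: NO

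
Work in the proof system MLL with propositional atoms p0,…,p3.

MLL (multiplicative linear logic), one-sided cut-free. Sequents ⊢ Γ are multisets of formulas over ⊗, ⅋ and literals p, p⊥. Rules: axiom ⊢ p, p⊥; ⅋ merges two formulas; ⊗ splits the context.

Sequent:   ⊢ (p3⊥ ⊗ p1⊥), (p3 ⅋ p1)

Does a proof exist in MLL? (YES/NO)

Derivation trace:
[⅋]  ⊢ (p3⊥ ⊗ p1⊥), (p3 ⅋ p1)
  [⊗]  ⊢ p3, p1, (p3⊥ ⊗ p1⊥)
    [Ax]  ⊢ p3, p3⊥
    [Ax]  ⊢ p1, p1⊥

Result: YES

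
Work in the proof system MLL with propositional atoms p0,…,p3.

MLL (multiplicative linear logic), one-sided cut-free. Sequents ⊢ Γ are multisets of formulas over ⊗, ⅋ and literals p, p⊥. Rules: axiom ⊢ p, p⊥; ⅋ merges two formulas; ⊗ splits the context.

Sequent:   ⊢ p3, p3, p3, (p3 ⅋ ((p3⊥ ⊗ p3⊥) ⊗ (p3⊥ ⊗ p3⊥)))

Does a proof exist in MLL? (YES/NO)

Derivation (root first):
[⅋]  ⊢ p3, p3, p3, (p3 ⅋ ((p3⊥ ⊗ p3⊥) ⊗ (p3⊥ ⊗ p3⊥)))
  [⊗]  ⊢ p3, p3, p3, p3, ((p3⊥ ⊗ p3⊥) ⊗ (p3⊥ ⊗ p3⊥))
    [⊗]  ⊢ p3, p3, (p3⊥ ⊗ p3⊥)
      [Ax]  ⊢ p3, p3⊥
      [Ax]  ⊢ p3, p3⊥
    [⊗]  ⊢ p3, p3, (p3⊥ ⊗ p3⊥)
      [Ax]  ⊢ p3, p3⊥
      [Ax]  ⊢ p3, p3⊥

Result: YES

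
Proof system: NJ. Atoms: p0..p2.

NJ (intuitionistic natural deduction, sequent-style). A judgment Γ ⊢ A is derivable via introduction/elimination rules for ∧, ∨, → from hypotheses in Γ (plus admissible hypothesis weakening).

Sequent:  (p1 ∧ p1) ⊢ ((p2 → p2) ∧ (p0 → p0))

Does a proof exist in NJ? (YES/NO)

Derivation trace:
[∧I] (p1 ∧ p1) ⊢ ((p2 → p2) ∧ (p0 → p0))
  [→I]  ⊢ (p2 → p2)
    [Ax] p2 ⊢ p2
  [Wk] (p1 ∧ p1) ⊢ (p0 → p0)
    [→I]  ⊢ (p0 → p0)
      [Ax] p0 ⊢ p0

Result: YES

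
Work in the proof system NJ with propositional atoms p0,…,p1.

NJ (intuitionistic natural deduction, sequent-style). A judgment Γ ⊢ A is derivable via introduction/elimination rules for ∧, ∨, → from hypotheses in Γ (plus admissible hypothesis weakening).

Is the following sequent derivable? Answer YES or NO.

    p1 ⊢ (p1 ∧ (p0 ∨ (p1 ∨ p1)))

Derivation (root first):
[∧I] p1 ⊢ (p1 ∧ (p0 ∨ (p1 ∨ p1)))
  [Ax] p1 ⊢ p1
  [∨I₂] p1 ⊢ (p0 ∨ (p1 ∨ p1))
    [∨I₂] p1 ⊢ (p1 ∨ p1)
      [Ax] p1 ⊢ p1

Result: YES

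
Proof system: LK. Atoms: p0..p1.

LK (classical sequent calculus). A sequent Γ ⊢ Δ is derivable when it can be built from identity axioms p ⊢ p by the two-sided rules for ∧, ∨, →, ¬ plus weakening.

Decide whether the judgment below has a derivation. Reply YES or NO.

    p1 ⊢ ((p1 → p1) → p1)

Proof tree:
[→R] p1 ⊢ ((p1 → p1) → p1)
  [→L] p1, (p1 → p1) ⊢ p1
    [Ax] p1 ⊢ p1
    [Ax] p1 ⊢ p1

Result: YES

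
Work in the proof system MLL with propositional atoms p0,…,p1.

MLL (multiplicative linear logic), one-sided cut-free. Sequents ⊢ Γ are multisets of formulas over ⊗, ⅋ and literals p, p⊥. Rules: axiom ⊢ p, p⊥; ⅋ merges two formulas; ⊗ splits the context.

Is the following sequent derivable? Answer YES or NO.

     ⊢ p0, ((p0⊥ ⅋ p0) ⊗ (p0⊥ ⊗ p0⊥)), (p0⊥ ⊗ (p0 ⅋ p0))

Derivation (root first):
[⊗]  ⊢ p0, ((p0⊥ ⅋ p0) ⊗ (p0⊥ ⊗ p0⊥)), (p0⊥ ⊗ (p0 ⅋ p0))
  [Ax]  ⊢ p0, p0⊥
  [⅋]  ⊢ ((p0⊥ ⅋ p0) ⊗ (p0⊥ ⊗ p0⊥)), (p0 ⅋ p0)
    [⊗]  ⊢ p0, p0, ((p0⊥ ⅋ p0) ⊗ (p0⊥ ⊗ p0⊥))
      [⅋]  ⊢ (p0⊥ ⅋ p0)
        [Ax]  ⊢ p0, p0⊥
      [⊗]  ⊢ p0, p0, (p0⊥ ⊗ p0⊥)
        [Ax]  ⊢ p0, p0⊥
        [Ax]  ⊢ p0, p0⊥

Result: YES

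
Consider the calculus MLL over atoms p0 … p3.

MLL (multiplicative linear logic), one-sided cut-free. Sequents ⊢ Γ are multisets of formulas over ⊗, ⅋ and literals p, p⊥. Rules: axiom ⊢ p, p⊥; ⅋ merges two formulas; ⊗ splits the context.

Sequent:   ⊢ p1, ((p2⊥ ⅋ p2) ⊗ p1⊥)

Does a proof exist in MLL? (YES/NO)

Proof tree:
[⊗]  ⊢ p1, ((p2⊥ ⅋ p2) ⊗ p1⊥)
  [⅋]  ⊢ (p2⊥ ⅋ p2)
    [Ax]  ⊢ p2, p2⊥
  [Ax]  ⊢ p1, p1⊥

Result: YES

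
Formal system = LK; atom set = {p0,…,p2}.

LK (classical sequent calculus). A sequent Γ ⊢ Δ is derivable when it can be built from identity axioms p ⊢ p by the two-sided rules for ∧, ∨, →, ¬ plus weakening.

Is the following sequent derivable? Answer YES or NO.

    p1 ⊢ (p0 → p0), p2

Derivation trace:
[WR] p1 ⊢ (p0 → p0), p2
  [WL] p1 ⊢ (p0 → p0)
    [→R]  ⊢ (p0 → p0)
      [Ax] p0 ⊢ p0

Result: YES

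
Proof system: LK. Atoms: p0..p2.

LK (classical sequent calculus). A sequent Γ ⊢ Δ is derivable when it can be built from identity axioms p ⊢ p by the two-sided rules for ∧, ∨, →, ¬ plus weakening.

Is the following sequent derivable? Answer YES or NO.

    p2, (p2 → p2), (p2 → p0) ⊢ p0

Proof tree:
[→L] p2, (p2 → p2), (p2 → p0) ⊢ p0
  [→L] p2, (p2 → p2) ⊢ p2
    [Ax] p2 ⊢ p2
    [Ax] p2 ⊢ p2
  [Ax] p0 ⊢ p0

Result: YES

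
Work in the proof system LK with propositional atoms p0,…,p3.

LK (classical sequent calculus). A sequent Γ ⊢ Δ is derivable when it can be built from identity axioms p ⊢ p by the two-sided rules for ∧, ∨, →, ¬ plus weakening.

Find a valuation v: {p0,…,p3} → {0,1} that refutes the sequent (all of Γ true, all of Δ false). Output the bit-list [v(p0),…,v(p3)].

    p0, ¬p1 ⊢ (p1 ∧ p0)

Truth-table refutation:
  v=0000: Γ:[p0=F, ¬p1=T] Δ:[(p1 ∧ p0)=F] refutes=False
  v=0001: Γ:[p0=F, ¬p1=T] Δ:[(p1 ∧ p0)=F] refutes=False
  v=0010: Γ:[p0=F, ¬p1=T] Δ:[(p1 ∧ p0)=F] refutes=False
  v=0011: Γ:[p0=F, ¬p1=T] Δ:[(p1 ∧ p0)=F] refutes=False
  v=0100: Γ:[p0=F, ¬p1=F] Δ:[(p1 ∧ p0)=F] refutes=False
  v=0101: Γ:[p0=F, ¬p1=F] Δ:[(p1 ∧ p0)=F] refutes=False
  v=0110: Γ:[p0=F, ¬p1=F] Δ:[(p1 ∧ p0)=F] refutes=False
  v=0111: Γ:[p0=F, ¬p1=F] Δ:[(p1 ∧ p0)=F] refutes=False
  v=1000: Γ:[p0=T, ¬p1=T] Δ:[(p1 ∧ p0)=F] refutes=True  ← countermodel

Result: [1, 0, 0, 0]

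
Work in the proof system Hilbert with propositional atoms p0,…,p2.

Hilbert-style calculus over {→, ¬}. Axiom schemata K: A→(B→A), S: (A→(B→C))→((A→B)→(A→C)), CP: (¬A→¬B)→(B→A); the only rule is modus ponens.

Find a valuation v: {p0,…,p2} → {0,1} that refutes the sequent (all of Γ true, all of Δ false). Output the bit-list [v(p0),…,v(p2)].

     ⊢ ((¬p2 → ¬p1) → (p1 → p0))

Truth-table refutation:
  v=000: Γ:[] Δ:[((¬p2 → ¬p1) → (p1 → p0))=T] refutes=False
  v=001: Γ:[] Δ:[((¬p2 → ¬p1) → (p1 → p0))=T] refutes=False
  v=010: Γ:[] Δ:[((¬p2 → ¬p1) → (p1 → p0))=T] refutes=False
  v=011: Γ:[] Δ:[((¬p2 → ¬p1) → (p1 → p0))=F] refutes=True  ← countermodel

Result: [0, 1, 1]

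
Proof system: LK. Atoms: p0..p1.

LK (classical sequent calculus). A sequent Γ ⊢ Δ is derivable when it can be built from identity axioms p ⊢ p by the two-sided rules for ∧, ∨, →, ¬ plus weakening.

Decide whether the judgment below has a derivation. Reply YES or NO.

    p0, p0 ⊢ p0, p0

Derivation (root first):
[WL] p0, p0 ⊢ p0, p0
  [WR] p0 ⊢ p0, p0
    [Ax] p0 ⊢ p0

Result: YES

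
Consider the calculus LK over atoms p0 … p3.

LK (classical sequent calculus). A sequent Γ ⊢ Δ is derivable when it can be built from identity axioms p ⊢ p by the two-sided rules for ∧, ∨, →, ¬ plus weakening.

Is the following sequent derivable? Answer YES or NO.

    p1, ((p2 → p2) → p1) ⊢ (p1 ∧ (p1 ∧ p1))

Proof tree:
[∧R] p1, ((p2 → p2) → p1) ⊢ (p1 ∧ (p1 ∧ p1))
  [→L] ((p2 → p2) → p1) ⊢ p1
    [→R]  ⊢ (p2 → p2)
      [Ax] p2 ⊢ p2
    [Ax] p1 ⊢ p1
  [∧R] p1, ((p2 → p2) → p1) ⊢ (p1 ∧ p1)
    [→L] ((p2 → p2) → p1) ⊢ p1
      [→R]  ⊢ (p2 → p2)
        [Ax] p2 ⊢ p2
      [Ax] p1 ⊢ p1
    [Ax] p1 ⊢ p1

Result: YES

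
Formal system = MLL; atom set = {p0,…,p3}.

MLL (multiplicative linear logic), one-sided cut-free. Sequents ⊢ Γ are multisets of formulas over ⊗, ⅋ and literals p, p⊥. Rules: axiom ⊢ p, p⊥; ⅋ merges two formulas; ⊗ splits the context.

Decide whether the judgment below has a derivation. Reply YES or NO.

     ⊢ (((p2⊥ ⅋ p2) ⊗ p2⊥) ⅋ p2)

Derivation trace:
[⅋]  ⊢ (((p2⊥ ⅋ p2) ⊗ p2⊥) ⅋ p2)
  [⊗]  ⊢ p2, ((p2⊥ ⅋ p2) ⊗ p2⊥)
    [⅋]  ⊢ (p2⊥ ⅋ p2)
      [Ax]  ⊢ p2, p2⊥
    [Ax]  ⊢ p2, p2⊥

Result: YES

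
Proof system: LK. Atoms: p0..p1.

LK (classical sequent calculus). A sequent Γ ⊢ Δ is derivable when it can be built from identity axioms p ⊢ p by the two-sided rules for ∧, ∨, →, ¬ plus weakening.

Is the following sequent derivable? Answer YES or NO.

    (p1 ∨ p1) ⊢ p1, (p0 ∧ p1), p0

Proof tree:
[∨L] (p1 ∨ p1) ⊢ p1, (p0 ∧ p1), p0
  [WR] p1 ⊢ p1, p0
    [Ax] p1 ⊢ p1
  [∧R] p1 ⊢ p1, (p0 ∧ p1)
    [WR] p1 ⊢ p1, p0
      [Ax] p1 ⊢ p1
    [Ax] p1 ⊢ p1

Result: YES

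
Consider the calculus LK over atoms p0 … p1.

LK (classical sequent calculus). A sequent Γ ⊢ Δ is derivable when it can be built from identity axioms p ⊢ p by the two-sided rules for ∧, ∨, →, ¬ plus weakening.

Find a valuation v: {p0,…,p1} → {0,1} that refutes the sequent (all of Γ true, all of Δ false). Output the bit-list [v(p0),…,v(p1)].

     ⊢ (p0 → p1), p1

Search for a countermodel by truth-table:
  v=00: Γ:[] Δ:[(p0 → p1)=T, p1=F] refutes=False
  v=01: Γ:[] Δ:[(p0 → p1)=T, p1=T] refutes=False
  v=10: Γ:[] Δ:[(p0 → p1)=F, p1=F] refutes=True  ← countermodel

Result: [1, 0]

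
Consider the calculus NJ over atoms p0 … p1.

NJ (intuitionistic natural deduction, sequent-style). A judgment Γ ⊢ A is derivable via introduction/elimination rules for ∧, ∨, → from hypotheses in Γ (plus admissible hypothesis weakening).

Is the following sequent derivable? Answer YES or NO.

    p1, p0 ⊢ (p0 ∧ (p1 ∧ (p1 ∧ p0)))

Derivation trace:
[∧I] p1, p0 ⊢ (p0 ∧ (p1 ∧ (p1 ∧ p0)))
  [Ax] p0 ⊢ p0
  [∧I] p1, p0 ⊢ (p1 ∧ (p1 ∧ p0))
    [Ax] p1 ⊢ p1
    [∧I] p1, p0 ⊢ (p1 ∧ p0)
      [Ax] p1 ⊢ p1
      [Ax] p0 ⊢ p0

Result: YES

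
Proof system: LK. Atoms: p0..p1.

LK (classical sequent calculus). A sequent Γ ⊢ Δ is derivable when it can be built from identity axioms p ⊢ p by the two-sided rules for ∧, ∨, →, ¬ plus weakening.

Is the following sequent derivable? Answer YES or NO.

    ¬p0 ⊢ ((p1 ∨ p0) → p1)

Derivation (root first):
[¬L] ¬p0 ⊢ ((p1 ∨ p0) → p1)
  [→R]  ⊢ p0, ((p1 ∨ p0) → p1)
    [∨L] (p1 ∨ p0) ⊢ p1, p0
      [Ax] p1 ⊢ p1
      [Ax] p0 ⊢ p0

Result: YES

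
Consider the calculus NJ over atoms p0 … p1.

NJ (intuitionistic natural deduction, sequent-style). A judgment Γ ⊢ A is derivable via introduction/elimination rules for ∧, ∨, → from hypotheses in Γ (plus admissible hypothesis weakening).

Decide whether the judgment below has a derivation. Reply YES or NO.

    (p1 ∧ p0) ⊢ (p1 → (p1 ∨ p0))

Derivation (root first):
[Wk] (p1 ∧ p0) ⊢ (p1 → (p1 ∨ p0))
  [→I]  ⊢ (p1 → (p1 ∨ p0))
    [∨I₁] p1 ⊢ (p1 ∨ p0)
      [Ax] p1 ⊢ p1

Result: YES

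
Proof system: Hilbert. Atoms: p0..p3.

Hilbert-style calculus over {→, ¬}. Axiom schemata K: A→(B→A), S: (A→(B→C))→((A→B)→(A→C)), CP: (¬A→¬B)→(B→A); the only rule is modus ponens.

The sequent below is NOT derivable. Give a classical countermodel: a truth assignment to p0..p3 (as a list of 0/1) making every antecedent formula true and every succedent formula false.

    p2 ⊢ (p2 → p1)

Enumerate valuations to refute Γ ⊢ Δ:
  v=0000: Γ:[p2=F] Δ:[(p2 → p1)=T] refutes=False
  v=0001: Γ:[p2=F] Δ:[(p2 → p1)=T] refutes=False
  v=0010: Γ:[p2=T] Δ:[(p2 → p1)=F] refutes=True  ← countermodel

Result: [0, 0, 1, 0]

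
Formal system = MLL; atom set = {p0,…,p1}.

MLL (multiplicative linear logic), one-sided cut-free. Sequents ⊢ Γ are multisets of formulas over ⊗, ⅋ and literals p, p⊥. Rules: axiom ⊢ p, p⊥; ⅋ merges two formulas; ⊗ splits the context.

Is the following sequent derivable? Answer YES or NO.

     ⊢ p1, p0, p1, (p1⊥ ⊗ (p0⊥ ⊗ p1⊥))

Proof tree:
[⊗]  ⊢ p1, p0, p1, (p1⊥ ⊗ (p0⊥ ⊗ p1⊥))
  [Ax]  ⊢ p1, p1⊥
  [⊗]  ⊢ p0, p1, (p0⊥ ⊗ p1⊥)
    [Ax]  ⊢ p0, p0⊥
    [Ax]  ⊢ p1, p1⊥

Result: YES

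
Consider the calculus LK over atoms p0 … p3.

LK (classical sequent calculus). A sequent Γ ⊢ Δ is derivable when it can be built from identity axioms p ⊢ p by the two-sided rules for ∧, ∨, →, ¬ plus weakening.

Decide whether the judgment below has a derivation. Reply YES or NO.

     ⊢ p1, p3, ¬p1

Derivation (root first):
[¬R]  ⊢ p1, p3, ¬p1
  [WR] p1 ⊢ p1, p3
    [Ax] p1 ⊢ p1

Result: YES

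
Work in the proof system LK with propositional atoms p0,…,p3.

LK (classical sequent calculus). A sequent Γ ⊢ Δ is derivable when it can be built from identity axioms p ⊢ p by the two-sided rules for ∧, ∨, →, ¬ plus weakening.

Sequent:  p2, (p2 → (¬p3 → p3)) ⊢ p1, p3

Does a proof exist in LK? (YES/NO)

Derivation (root first):
[→L] p2, (p2 → (¬p3 → p3)) ⊢ p1, p3
  [Ax] p2 ⊢ p2
  [→L] (¬p3 → p3) ⊢ p1, p3
    [¬R]  ⊢ p3, p1, ¬p3
      [WR] p3 ⊢ p3, p1
        [Ax] p3 ⊢ p3
    [WR] p3 ⊢ p3, p1, p3
      [WR] p3 ⊢ p3, p1
        [Ax] p3 ⊢ p3

Result: YES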